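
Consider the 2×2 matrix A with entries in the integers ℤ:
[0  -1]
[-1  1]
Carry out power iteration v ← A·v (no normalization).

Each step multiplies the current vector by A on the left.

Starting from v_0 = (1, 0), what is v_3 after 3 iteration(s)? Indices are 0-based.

v_3 = (1, -2)

v_0 = (1, 0).
v_1 = A·v_0 = (0, -1).
v_2 = A·v_1 = (1, -1).
v_3 = A·v_2 = (1, -2).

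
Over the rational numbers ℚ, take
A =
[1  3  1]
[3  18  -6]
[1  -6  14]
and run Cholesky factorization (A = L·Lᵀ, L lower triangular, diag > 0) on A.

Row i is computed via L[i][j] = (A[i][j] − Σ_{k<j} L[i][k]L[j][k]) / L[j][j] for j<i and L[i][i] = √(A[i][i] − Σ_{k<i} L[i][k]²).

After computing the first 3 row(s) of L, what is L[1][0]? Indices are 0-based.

L[1][0] = 3

Step 1: L[0][0] = √(1) = 1.
  L[1][0] = (3) / L[0][0] = 3.
Step 2: L[1][1] = √(9) = 3.
  L[2][0] = (1) / L[0][0] = 1.
  L[2][1] = (-9) / L[1][1] = -3.
Step 3: L[2][2] = √(4) = 2.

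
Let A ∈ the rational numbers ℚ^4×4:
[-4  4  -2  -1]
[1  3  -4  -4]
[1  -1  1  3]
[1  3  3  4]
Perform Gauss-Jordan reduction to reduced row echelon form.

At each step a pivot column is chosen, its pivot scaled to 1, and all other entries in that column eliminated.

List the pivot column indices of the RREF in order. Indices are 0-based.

pivot columns: 0, 1, 2, 3

[1] R0 /= -4  ⇒  (1, -1, 1/2, 1/4)
     R1 -= 1·R0  ⇒  (0, 4, -9/2, -17/4)
     R2 -= 1·R0  ⇒  (0, 0, 1/2, 11/4)
     R3 -= 1·R0  ⇒  (0, 4, 5/2, 15/4)
[2] R1 /= 4  ⇒  (0, 1, -9/8, -17/16)
     R0 -= -1·R1  ⇒  (1, 0, -5/8, -13/16)
     R3 -= 4·R1  ⇒  (0, 0, 7, 8)
[3] R2 /= 1/2  ⇒  (0, 0, 1, 11/2)
     R0 -= -5/8·R2  ⇒  (1, 0, 0, 21/8)
     R1 -= -9/8·R2  ⇒  (0, 1, 0, 41/8)
     R3 -= 7·R2  ⇒  (0, 0, 0, -61/2)
[4] R3 /= -61/2  ⇒  (0, 0, 0, 1)
     R0 -= 21/8·R3  ⇒  (1, 0, 0, 0)
     R1 -= 41/8·R3  ⇒  (0, 1, 0, 0)
     R2 -= 11/2·R3  ⇒  (0, 0, 1, 0)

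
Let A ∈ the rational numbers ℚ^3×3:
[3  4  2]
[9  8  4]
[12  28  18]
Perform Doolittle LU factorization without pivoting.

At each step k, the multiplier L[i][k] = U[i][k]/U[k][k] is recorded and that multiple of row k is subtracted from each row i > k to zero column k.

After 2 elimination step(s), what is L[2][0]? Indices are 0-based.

L[2][0] = 4

Step 1: pivot at (0,0) is 3.
  row1 ← row1 − (3)·row0  ⇒  L[1][0]=3, U row1=(0, -4, -2)
  row2 ← row2 − (4)·row0  ⇒  L[2][0]=4, U row2=(0, 12, 10)
Step 2: pivot at (1,1) is -4.
  row2 ← row2 − (-3)·row1  ⇒  L[2][1]=-3, U row2=(0, 0, 4)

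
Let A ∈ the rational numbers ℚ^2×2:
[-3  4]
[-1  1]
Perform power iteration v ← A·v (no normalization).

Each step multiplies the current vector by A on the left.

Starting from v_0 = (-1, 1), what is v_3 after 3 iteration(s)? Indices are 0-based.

v_0 = (-1, 1).
v_1 = A·v_0 = (7, 2).
v_2 = A·v_1 = (-13, -5).
v_3 = A·v_2 = (19, 8).

v_3 = (19, 8)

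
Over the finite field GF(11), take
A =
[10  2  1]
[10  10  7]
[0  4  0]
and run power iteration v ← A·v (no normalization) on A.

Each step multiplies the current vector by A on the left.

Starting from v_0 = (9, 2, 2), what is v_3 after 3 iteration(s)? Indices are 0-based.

v_0 = (9, 2, 2).
v_1 = A·v_0 = (8, 3, 8).
v_2 = A·v_1 = (6, 1, 1).
v_3 = A·v_2 = (8, 0, 4).

v_3 = (8, 0, 4)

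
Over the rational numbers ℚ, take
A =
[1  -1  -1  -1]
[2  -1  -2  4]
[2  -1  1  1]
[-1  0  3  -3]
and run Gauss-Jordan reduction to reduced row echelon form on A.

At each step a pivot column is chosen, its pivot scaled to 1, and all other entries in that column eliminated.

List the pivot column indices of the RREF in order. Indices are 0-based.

step 1: normalize row 0 (÷1) = (1, -1, -1, -1)
  row 1: subtract 2×row0 = (0, 1, 0, 6)
  row 2: subtract 2×row0 = (0, 1, 3, 3)
  row 3: subtract -1×row0 = (0, -1, 2, -4)
step 2: normalize row 1 (÷1) = (0, 1, 0, 6)
  row 0: subtract -1×row1 = (1, 0, -1, 5)
  row 2: subtract 1×row1 = (0, 0, 3, -3)
  row 3: subtract -1×row1 = (0, 0, 2, 2)
step 3: normalize row 2 (÷3) = (0, 0, 1, -1)
  row 0: subtract -1×row2 = (1, 0, 0, 4)
  row 3: subtract 2×row2 = (0, 0, 0, 4)
step 4: normalize row 3 (÷4) = (0, 0, 0, 1)
  row 0: subtract 4×row3 = (1, 0, 0, 0)
  row 1: subtract 6×row3 = (0, 1, 0, 0)
  row 2: subtract -1×row3 = (0, 0, 1, 0)

pivot columns: 0, 1, 2, 3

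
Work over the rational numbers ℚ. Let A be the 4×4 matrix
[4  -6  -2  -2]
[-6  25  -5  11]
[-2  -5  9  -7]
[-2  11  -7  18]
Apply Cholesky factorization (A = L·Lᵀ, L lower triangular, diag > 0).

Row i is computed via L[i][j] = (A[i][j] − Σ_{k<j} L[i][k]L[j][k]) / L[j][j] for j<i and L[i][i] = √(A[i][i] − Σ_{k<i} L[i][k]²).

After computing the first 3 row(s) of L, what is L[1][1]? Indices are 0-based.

L[1][1] = 4

Step 1: L[0][0] = √(4) = 2.
  L[1][0] = (-6) / L[0][0] = -3.
Step 2: L[1][1] = √(16) = 4.
  L[2][0] = (-2) / L[0][0] = -1.
  L[2][1] = (-8) / L[1][1] = -2.
Step 3: L[2][2] = √(4) = 2.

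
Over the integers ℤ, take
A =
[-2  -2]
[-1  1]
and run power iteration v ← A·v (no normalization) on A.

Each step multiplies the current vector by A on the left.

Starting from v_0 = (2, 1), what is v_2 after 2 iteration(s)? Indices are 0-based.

v_0 = (2, 1).
v_1 = A·v_0 = (-6, -1).
v_2 = A·v_1 = (14, 5).

v_2 = (14, 5)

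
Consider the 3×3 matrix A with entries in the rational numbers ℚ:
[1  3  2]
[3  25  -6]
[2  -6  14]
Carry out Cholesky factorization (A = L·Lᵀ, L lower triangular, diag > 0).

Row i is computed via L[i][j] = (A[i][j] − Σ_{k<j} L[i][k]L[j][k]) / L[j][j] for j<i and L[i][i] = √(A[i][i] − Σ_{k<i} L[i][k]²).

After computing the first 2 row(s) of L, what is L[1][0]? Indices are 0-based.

Step 1: L[0][0] = √(1) = 1.
  L[1][0] = (3) / L[0][0] = 3.
Step 2: L[1][1] = √(16) = 4.

L[1][0] = 3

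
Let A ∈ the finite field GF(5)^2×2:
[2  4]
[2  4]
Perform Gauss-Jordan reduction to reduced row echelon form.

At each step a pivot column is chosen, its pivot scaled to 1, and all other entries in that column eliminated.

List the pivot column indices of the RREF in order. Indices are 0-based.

[1] R0 /= 2  ⇒  (1, 2)
     R1 -= 2·R0  ⇒  (0, 0)
column 1 empty below row 1

pivot columns: 0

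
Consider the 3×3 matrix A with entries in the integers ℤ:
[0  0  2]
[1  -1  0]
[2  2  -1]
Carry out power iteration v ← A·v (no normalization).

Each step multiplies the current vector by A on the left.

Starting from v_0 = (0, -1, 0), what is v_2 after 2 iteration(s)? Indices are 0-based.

v_2 = (-4, -1, 4)

v_0 = (0, -1, 0).
v_1 = A·v_0 = (0, 1, -2).
v_2 = A·v_1 = (-4, -1, 4).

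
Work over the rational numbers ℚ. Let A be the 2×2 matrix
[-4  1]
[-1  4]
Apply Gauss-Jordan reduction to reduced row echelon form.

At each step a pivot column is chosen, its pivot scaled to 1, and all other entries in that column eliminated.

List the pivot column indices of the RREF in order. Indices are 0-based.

pivot(0,0)=-4: scale R0 → (1, -1/4)
  clear (1,0): R1 −= (-1)R0 → (0, 15/4)
pivot(1,1)=15/4: scale R1 → (0, 1)
  clear (0,1): R0 −= (-1/4)R1 → (1, 0)

pivot columns: 0, 1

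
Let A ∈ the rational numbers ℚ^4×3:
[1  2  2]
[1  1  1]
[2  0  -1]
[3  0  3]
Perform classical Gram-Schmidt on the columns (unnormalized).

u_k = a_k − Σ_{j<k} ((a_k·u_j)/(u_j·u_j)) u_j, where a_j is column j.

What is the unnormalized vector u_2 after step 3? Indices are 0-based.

u_2 = (7/66, -7/33, -68/33, 31/22)

Step 1: u_0 = a_0 = (1, 1, 2, 3).
Step 2: u_1 = a_1 − (1/5)·u_0 = (9/5, 4/5, -2/5, -3/5).
Step 3: u_2 = a_2 − (2/3)·u_0 − (15/22)·u_1 = (7/66, -7/33, -68/33, 31/22).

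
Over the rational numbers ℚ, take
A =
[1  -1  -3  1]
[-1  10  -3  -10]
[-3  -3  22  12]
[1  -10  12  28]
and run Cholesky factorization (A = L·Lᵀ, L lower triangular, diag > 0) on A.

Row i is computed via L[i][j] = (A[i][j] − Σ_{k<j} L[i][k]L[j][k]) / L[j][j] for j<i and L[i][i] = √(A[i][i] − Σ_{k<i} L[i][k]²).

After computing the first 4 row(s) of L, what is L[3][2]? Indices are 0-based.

Step 1: L[0][0] = √(1) = 1.
  L[1][0] = (-1) / L[0][0] = -1.
Step 2: L[1][1] = √(9) = 3.
  L[2][0] = (-3) / L[0][0] = -3.
  L[2][1] = (-6) / L[1][1] = -2.
Step 3: L[2][2] = √(9) = 3.
  L[3][0] = (1) / L[0][0] = 1.
  L[3][1] = (-9) / L[1][1] = -3.
  L[3][2] = (9) / L[2][2] = 3.
Step 4: L[3][3] = √(9) = 3.

L[3][2] = 3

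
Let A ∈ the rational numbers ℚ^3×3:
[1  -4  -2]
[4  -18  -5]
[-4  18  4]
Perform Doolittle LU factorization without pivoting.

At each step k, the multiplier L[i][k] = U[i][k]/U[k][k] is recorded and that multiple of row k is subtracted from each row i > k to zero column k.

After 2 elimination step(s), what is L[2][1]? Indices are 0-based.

L[2][1] = -1

k=0: U[0][0]=1
  eliminate (1,0): mult=4, new row 1: (0, -2, 3); set L[1][0]=4
  eliminate (2,0): mult=-4, new row 2: (0, 2, -4); set L[2][0]=-4
k=1: U[1][1]=-2
  eliminate (2,1): mult=-1, new row 2: (0, 0, -1); set L[2][1]=-1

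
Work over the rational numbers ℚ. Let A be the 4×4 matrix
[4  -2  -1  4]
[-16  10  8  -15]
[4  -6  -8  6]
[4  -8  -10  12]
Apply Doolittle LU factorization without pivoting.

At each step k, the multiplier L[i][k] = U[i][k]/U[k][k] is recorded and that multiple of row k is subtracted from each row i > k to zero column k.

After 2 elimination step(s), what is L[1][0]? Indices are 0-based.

L[1][0] = -4

Step 1: pivot at (0,0) is 4.
  row1 ← row1 − (-4)·row0  ⇒  L[1][0]=-4, U row1=(0, 2, 4, 1)
  row2 ← row2 − (1)·row0  ⇒  L[2][0]=1, U row2=(0, -4, -7, 2)
  row3 ← row3 − (1)·row0  ⇒  L[3][0]=1, U row3=(0, -6, -9, 8)
Step 2: pivot at (1,1) is 2.
  row2 ← row2 − (-2)·row1  ⇒  L[2][1]=-2, U row2=(0, 0, 1, 4)
  row3 ← row3 − (-3)·row1  ⇒  L[3][1]=-3, U row3=(0, 0, 3, 11)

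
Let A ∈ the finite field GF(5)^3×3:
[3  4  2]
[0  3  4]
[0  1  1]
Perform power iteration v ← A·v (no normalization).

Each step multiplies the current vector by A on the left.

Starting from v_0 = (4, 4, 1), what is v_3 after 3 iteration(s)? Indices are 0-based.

v_3 = (1, 3, 4)

v_0 = (4, 4, 1).
v_1 = A·v_0 = (0, 1, 0).
v_2 = A·v_1 = (4, 3, 1).
v_3 = A·v_2 = (1, 3, 4).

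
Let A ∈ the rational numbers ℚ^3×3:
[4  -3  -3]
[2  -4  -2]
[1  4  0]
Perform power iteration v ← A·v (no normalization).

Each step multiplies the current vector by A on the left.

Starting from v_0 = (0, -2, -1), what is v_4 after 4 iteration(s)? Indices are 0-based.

v_4 = (-12, 26, -65)

v_0 = (0, -2, -1).
v_1 = A·v_0 = (9, 10, -8).
v_2 = A·v_1 = (30, -6, 49).
v_3 = A·v_2 = (-9, -14, 6).
v_4 = A·v_3 = (-12, 26, -65).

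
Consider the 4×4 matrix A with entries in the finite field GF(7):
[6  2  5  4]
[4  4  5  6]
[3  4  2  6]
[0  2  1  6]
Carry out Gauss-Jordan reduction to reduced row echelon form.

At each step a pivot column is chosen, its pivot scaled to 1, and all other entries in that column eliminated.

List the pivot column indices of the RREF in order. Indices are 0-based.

step 1: normalize row 0 (÷6) = (1, 5, 2, 3)
  row 1: subtract 4×row0 = (0, 5, 4, 1)
  row 2: subtract 3×row0 = (0, 3, 3, 4)
step 2: normalize row 1 (÷5) = (0, 1, 5, 3)
  row 0: subtract 5×row1 = (1, 0, 5, 2)
  row 2: subtract 3×row1 = (0, 0, 2, 2)
  row 3: subtract 2×row1 = (0, 0, 5, 0)
step 3: normalize row 2 (÷2) = (0, 0, 1, 1)
  row 0: subtract 5×row2 = (1, 0, 0, 4)
  row 1: subtract 5×row2 = (0, 1, 0, 5)
  row 3: subtract 5×row2 = (0, 0, 0, 2)
step 4: normalize row 3 (÷2) = (0, 0, 0, 1)
  row 0: subtract 4×row3 = (1, 0, 0, 0)
  row 1: subtract 5×row3 = (0, 1, 0, 0)
  row 2: subtract 1×row3 = (0, 0, 1, 0)

pivot columns: 0, 1, 2, 3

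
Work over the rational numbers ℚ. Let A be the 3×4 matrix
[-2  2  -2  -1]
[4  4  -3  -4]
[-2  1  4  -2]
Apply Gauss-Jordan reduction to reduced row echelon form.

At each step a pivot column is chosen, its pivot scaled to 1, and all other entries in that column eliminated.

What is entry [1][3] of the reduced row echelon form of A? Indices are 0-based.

[1] R0 /= -2  ⇒  (1, -1, 1, 1/2)
     R1 -= 4·R0  ⇒  (0, 8, -7, -6)
     R2 -= -2·R0  ⇒  (0, -1, 6, -1)
[2] R1 /= 8  ⇒  (0, 1, -7/8, -3/4)
     R0 -= -1·R1  ⇒  (1, 0, 1/8, -1/4)
     R2 -= -1·R1  ⇒  (0, 0, 41/8, -7/4)
[3] R2 /= 41/8  ⇒  (0, 0, 1, -14/41)
     R0 -= 1/8·R2  ⇒  (1, 0, 0, -17/82)
     R1 -= -7/8·R2  ⇒  (0, 1, 0, -43/41)

M[1][3] = -43/41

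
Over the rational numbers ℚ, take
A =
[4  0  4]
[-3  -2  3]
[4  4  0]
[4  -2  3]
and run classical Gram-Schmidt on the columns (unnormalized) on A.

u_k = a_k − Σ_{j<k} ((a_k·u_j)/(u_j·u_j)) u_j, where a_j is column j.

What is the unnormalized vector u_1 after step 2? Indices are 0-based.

u_1 = (-56/57, -24/19, 172/57, -170/57)

Step 1: u_0 = a_0 = (4, -3, 4, 4).
Step 2: u_1 = a_1 − (14/57)·u_0 = (-56/57, -24/19, 172/57, -170/57).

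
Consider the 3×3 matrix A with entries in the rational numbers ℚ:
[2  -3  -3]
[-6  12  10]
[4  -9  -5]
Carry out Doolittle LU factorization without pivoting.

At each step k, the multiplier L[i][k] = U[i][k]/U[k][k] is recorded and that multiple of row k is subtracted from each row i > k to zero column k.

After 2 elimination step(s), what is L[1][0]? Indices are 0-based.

L[1][0] = -3

Step 1: pivot at (0,0) is 2.
  row1 ← row1 − (-3)·row0  ⇒  L[1][0]=-3, U row1=(0, 3, 1)
  row2 ← row2 − (2)·row0  ⇒  L[2][0]=2, U row2=(0, -3, 1)
Step 2: pivot at (1,1) is 3.
  row2 ← row2 − (-1)·row1  ⇒  L[2][1]=-1, U row2=(0, 0, 2)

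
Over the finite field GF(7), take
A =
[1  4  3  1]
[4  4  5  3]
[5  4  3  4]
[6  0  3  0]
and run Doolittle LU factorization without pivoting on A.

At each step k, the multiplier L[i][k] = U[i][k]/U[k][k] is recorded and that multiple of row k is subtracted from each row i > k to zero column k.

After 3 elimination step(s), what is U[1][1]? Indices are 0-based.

Step 1: pivot at (0,0) is 1.
  row1 ← row1 − (4)·row0  ⇒  L[1][0]=4, U row1=(0, 2, 0, 6)
  row2 ← row2 − (5)·row0  ⇒  L[2][0]=5, U row2=(0, 5, 2, 6)
  row3 ← row3 − (6)·row0  ⇒  L[3][0]=6, U row3=(0, 4, 6, 1)
Step 2: pivot at (1,1) is 2.
  row2 ← row2 − (6)·row1  ⇒  L[2][1]=6, U row2=(0, 0, 2, 5)
  row3 ← row3 − (2)·row1  ⇒  L[3][1]=2, U row3=(0, 0, 6, 3)
Step 3: pivot at (2,2) is 2.
  row3 ← row3 − (3)·row2  ⇒  L[3][2]=3, U row3=(0, 0, 0, 2)

U[1][1] = 2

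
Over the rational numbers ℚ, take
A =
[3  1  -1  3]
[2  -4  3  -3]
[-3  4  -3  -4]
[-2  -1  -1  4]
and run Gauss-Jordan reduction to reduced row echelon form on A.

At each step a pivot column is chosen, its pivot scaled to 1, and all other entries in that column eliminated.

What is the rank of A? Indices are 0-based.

pivot(0,0)=3: scale R0 → (1, 1/3, -1/3, 1)
  clear (1,0): R1 −= (2)R0 → (0, -14/3, 11/3, -5)
  clear (2,0): R2 −= (-3)R0 → (0, 5, -4, -1)
  clear (3,0): R3 −= (-2)R0 → (0, -1/3, -5/3, 6)
pivot(1,1)=-14/3: scale R1 → (0, 1, -11/14, 15/14)
  clear (0,1): R0 −= (1/3)R1 → (1, 0, -1/14, 9/14)
  clear (2,1): R2 −= (5)R1 → (0, 0, -1/14, -89/14)
  clear (3,1): R3 −= (-1/3)R1 → (0, 0, -27/14, 89/14)
pivot(2,2)=-1/14: scale R2 → (0, 0, 1, 89)
  clear (0,2): R0 −= (-1/14)R2 → (1, 0, 0, 7)
  clear (1,2): R1 −= (-11/14)R2 → (0, 1, 0, 71)
  clear (3,2): R3 −= (-27/14)R2 → (0, 0, 0, 178)
pivot(3,3)=178: scale R3 → (0, 0, 0, 1)
  clear (0,3): R0 −= (7)R3 → (1, 0, 0, 0)
  clear (1,3): R1 −= (71)R3 → (0, 1, 0, 0)
  clear (2,3): R2 −= (89)R3 → (0, 0, 1, 0)

rank = 4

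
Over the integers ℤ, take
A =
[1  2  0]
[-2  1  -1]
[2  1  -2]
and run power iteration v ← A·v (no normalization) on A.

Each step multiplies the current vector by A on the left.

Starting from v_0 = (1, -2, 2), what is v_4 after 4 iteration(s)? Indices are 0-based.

v_4 = (69, 70, 60)

v_0 = (1, -2, 2).
v_1 = A·v_0 = (-3, -6, -4).
v_2 = A·v_1 = (-15, 4, -4).
v_3 = A·v_2 = (-7, 38, -18).
v_4 = A·v_3 = (69, 70, 60).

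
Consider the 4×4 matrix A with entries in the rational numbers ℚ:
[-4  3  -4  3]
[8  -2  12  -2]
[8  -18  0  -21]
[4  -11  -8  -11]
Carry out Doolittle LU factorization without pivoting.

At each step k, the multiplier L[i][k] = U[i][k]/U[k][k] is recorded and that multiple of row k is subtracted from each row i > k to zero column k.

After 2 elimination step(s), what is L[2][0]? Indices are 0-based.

[col 0] pivot -4
  R1 -= -2*R0 → (0, 4, 4, 4)  (L[1][0] := -2)
  R2 -= -2*R0 → (0, -12, -8, -15)  (L[2][0] := -2)
  R3 -= -1*R0 → (0, -8, -12, -8)  (L[3][0] := -1)
[col 1] pivot 4
  R2 -= -3*R1 → (0, 0, 4, -3)  (L[2][1] := -3)
  R3 -= -2*R1 → (0, 0, -4, 0)  (L[3][1] := -2)

L[2][0] = -2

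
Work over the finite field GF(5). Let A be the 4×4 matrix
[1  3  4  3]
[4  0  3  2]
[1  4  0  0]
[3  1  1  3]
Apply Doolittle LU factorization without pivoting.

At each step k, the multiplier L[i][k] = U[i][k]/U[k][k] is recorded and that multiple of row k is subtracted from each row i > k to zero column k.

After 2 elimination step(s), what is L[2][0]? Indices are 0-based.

k=0: U[0][0]=1
  eliminate (1,0): mult=4, new row 1: (0, 3, 2, 0); set L[1][0]=4
  eliminate (2,0): mult=1, new row 2: (0, 1, 1, 2); set L[2][0]=1
  eliminate (3,0): mult=3, new row 3: (0, 2, 4, 4); set L[3][0]=3
k=1: U[1][1]=3
  eliminate (2,1): mult=2, new row 2: (0, 0, 2, 2); set L[2][1]=2
  eliminate (3,1): mult=4, new row 3: (0, 0, 1, 4); set L[3][1]=4

L[2][0] = 1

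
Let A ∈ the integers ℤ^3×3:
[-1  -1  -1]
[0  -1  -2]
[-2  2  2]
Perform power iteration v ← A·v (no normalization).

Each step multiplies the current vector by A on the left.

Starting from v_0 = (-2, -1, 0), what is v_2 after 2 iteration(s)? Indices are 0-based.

v_0 = (-2, -1, 0).
v_1 = A·v_0 = (3, 1, 2).
v_2 = A·v_1 = (-6, -5, 0).

v_2 = (-6, -5, 0)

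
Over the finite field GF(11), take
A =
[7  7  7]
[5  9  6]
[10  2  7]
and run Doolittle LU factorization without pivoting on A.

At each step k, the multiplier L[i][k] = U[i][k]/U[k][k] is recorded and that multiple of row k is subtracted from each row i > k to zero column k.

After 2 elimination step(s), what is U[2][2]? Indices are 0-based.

U[2][2] = 10

Step 1: pivot at (0,0) is 7.
  row1 ← row1 − (7)·row0  ⇒  L[1][0]=7, U row1=(0, 4, 1)
  row2 ← row2 − (3)·row0  ⇒  L[2][0]=3, U row2=(0, 3, 8)
Step 2: pivot at (1,1) is 4.
  row2 ← row2 − (9)·row1  ⇒  L[2][1]=9, U row2=(0, 0, 10)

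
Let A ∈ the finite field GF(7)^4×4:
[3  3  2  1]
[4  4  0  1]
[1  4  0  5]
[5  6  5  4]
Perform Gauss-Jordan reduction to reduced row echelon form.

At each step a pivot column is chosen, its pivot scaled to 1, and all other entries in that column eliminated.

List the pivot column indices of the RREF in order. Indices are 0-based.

pivot columns: 0, 1, 2, 3

[1] R0 /= 3  ⇒  (1, 1, 3, 5)
     R1 -= 4·R0  ⇒  (0, 0, 2, 2)
     R2 -= 1·R0  ⇒  (0, 3, 4, 0)
     R3 -= 5·R0  ⇒  (0, 1, 4, 0)
[2] R1 <-> R2
[2] R1 /= 3  ⇒  (0, 1, 6, 0)
     R0 -= 1·R1  ⇒  (1, 0, 4, 5)
     R3 -= 1·R1  ⇒  (0, 0, 5, 0)
[3] R2 /= 2  ⇒  (0, 0, 1, 1)
     R0 -= 4·R2  ⇒  (1, 0, 0, 1)
     R1 -= 6·R2  ⇒  (0, 1, 0, 1)
     R3 -= 5·R2  ⇒  (0, 0, 0, 2)
[4] R3 /= 2  ⇒  (0, 0, 0, 1)
     R0 -= 1·R3  ⇒  (1, 0, 0, 0)
     R1 -= 1·R3  ⇒  (0, 1, 0, 0)
     R2 -= 1·R3  ⇒  (0, 0, 1, 0)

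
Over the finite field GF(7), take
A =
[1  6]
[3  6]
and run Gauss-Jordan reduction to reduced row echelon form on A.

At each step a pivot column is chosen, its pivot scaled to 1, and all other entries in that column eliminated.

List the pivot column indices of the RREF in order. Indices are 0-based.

step 1: normalize row 0 (÷1) = (1, 6)
  row 1: subtract 3×row0 = (0, 2)
step 2: normalize row 1 (÷2) = (0, 1)
  row 0: subtract 6×row1 = (1, 0)

pivot columns: 0, 1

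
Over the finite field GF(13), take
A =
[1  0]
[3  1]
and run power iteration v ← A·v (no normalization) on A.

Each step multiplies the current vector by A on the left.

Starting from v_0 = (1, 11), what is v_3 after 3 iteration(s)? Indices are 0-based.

v_3 = (1, 7)

v_0 = (1, 11).
v_1 = A·v_0 = (1, 1).
v_2 = A·v_1 = (1, 4).
v_3 = A·v_2 = (1, 7).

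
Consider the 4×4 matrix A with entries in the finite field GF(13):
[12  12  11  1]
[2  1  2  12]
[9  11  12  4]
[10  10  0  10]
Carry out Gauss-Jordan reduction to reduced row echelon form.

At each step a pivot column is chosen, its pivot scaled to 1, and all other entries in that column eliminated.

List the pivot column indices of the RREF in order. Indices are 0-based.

step 1: normalize row 0 (÷12) = (1, 1, 2, 12)
  row 1: subtract 2×row0 = (0, 12, 11, 1)
  row 2: subtract 9×row0 = (0, 2, 7, 0)
  row 3: subtract 10×row0 = (0, 0, 6, 7)
step 2: normalize row 1 (÷12) = (0, 1, 2, 12)
  row 0: subtract 1×row1 = (1, 0, 0, 0)
  row 2: subtract 2×row1 = (0, 0, 3, 2)
step 3: normalize row 2 (÷3) = (0, 0, 1, 5)
  row 1: subtract 2×row2 = (0, 1, 0, 2)
  row 3: subtract 6×row2 = (0, 0, 0, 3)
step 4: normalize row 3 (÷3) = (0, 0, 0, 1)
  row 1: subtract 2×row3 = (0, 1, 0, 0)
  row 2: subtract 5×row3 = (0, 0, 1, 0)

pivot columns: 0, 1, 2, 3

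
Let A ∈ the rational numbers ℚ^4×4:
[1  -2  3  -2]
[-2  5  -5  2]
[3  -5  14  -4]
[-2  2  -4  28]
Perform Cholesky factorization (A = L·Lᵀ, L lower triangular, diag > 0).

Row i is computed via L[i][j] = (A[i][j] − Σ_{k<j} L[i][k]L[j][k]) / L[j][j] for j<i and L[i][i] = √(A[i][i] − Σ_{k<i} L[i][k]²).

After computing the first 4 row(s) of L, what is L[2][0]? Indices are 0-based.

L[2][0] = 3

Step 1: L[0][0] = √(1) = 1.
  L[1][0] = (-2) / L[0][0] = -2.
Step 2: L[1][1] = √(1) = 1.
  L[2][0] = (3) / L[0][0] = 3.
  L[2][1] = (1) / L[1][1] = 1.
Step 3: L[2][2] = √(4) = 2.
  L[3][0] = (-2) / L[0][0] = -2.
  L[3][1] = (-2) / L[1][1] = -2.
  L[3][2] = (4) / L[2][2] = 2.
Step 4: L[3][3] = √(16) = 4.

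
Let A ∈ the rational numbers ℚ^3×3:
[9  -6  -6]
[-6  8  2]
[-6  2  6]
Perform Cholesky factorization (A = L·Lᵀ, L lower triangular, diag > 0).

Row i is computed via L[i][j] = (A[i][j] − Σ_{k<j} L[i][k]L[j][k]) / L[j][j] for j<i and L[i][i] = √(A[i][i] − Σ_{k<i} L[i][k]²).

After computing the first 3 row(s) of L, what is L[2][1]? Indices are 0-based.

L[2][1] = -1

Step 1: L[0][0] = √(9) = 3.
  L[1][0] = (-6) / L[0][0] = -2.
Step 2: L[1][1] = √(4) = 2.
  L[2][0] = (-6) / L[0][0] = -2.
  L[2][1] = (-2) / L[1][1] = -1.
Step 3: L[2][2] = √(1) = 1.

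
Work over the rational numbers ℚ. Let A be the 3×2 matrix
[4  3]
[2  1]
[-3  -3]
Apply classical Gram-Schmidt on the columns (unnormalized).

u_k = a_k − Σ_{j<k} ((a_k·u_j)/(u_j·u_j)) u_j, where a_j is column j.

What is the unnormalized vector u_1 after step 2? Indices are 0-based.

u_1 = (-5/29, -17/29, -18/29)

Step 1: u_0 = a_0 = (4, 2, -3).
Step 2: u_1 = a_1 − (23/29)·u_0 = (-5/29, -17/29, -18/29).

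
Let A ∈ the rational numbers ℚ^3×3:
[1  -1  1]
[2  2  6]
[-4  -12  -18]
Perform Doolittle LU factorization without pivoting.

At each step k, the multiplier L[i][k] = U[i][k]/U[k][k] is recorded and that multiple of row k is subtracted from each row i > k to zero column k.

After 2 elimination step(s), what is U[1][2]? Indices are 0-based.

U[1][2] = 4

[col 0] pivot 1
  R1 -= 2*R0 → (0, 4, 4)  (L[1][0] := 2)
  R2 -= -4*R0 → (0, -16, -14)  (L[2][0] := -4)
[col 1] pivot 4
  R2 -= -4*R1 → (0, 0, 2)  (L[2][1] := -4)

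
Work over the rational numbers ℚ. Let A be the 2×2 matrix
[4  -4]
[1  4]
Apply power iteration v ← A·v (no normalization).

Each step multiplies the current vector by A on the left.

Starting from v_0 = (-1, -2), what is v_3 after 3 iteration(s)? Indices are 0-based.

v_0 = (-1, -2).
v_1 = A·v_0 = (4, -9).
v_2 = A·v_1 = (52, -32).
v_3 = A·v_2 = (336, -76).

v_3 = (336, -76)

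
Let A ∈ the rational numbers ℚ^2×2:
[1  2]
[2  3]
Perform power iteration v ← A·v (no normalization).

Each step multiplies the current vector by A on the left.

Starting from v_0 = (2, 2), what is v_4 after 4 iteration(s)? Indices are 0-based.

v_0 = (2, 2).
v_1 = A·v_0 = (6, 10).
v_2 = A·v_1 = (26, 42).
v_3 = A·v_2 = (110, 178).
v_4 = A·v_3 = (466, 754).

v_4 = (466, 754)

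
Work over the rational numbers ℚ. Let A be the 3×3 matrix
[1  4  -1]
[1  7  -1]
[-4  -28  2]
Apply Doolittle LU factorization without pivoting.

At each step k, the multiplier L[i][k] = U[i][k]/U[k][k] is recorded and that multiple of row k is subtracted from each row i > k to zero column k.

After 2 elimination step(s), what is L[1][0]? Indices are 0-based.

L[1][0] = 1

Step 1: pivot at (0,0) is 1.
  row1 ← row1 − (1)·row0  ⇒  L[1][0]=1, U row1=(0, 3, 0)
  row2 ← row2 − (-4)·row0  ⇒  L[2][0]=-4, U row2=(0, -12, -2)
Step 2: pivot at (1,1) is 3.
  row2 ← row2 − (-4)·row1  ⇒  L[2][1]=-4, U row2=(0, 0, -2)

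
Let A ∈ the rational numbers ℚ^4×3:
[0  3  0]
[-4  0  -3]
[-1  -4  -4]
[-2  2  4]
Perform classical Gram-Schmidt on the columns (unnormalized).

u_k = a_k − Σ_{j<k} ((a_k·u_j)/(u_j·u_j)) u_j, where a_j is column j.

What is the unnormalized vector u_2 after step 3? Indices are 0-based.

Step 1: u_0 = a_0 = (0, -4, -1, -2).
Step 2: u_1 = a_1 − (0)·u_0 = (3, 0, -4, 2).
Step 3: u_2 = a_2 − (8/21)·u_0 − (24/29)·u_1 = (-72/29, -31/21, -188/609, 1892/609).

u_2 = (-72/29, -31/21, -188/609, 1892/609)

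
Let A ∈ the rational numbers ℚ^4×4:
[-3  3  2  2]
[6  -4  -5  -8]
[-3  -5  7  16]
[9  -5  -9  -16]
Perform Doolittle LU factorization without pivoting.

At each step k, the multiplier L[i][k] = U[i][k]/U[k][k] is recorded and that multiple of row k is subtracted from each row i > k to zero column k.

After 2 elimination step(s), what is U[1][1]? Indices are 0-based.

U[1][1] = 2

[col 0] pivot -3
  R1 -= -2*R0 → (0, 2, -1, -4)  (L[1][0] := -2)
  R2 -= 1*R0 → (0, -8, 5, 14)  (L[2][0] := 1)
  R3 -= -3*R0 → (0, 4, -3, -10)  (L[3][0] := -3)
[col 1] pivot 2
  R2 -= -4*R1 → (0, 0, 1, -2)  (L[2][1] := -4)
  R3 -= 2*R1 → (0, 0, -1, -2)  (L[3][1] := 2)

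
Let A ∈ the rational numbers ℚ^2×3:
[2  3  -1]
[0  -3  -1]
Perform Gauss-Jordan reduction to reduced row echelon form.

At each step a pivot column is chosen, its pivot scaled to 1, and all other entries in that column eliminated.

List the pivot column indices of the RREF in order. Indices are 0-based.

pivot columns: 0, 1

[1] R0 /= 2  ⇒  (1, 3/2, -1/2)
[2] R1 /= -3  ⇒  (0, 1, 1/3)
     R0 -= 3/2·R1  ⇒  (1, 0, -1)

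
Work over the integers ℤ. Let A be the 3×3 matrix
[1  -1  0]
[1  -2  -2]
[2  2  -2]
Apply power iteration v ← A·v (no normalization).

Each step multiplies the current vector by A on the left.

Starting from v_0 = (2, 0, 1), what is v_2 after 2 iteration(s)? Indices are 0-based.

v_2 = (2, -2, 0)

v_0 = (2, 0, 1).
v_1 = A·v_0 = (2, 0, 2).
v_2 = A·v_1 = (2, -2, 0).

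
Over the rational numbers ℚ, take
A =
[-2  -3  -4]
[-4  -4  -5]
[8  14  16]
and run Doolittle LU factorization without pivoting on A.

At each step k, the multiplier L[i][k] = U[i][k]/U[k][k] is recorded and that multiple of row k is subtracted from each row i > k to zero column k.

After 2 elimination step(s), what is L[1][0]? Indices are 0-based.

[col 0] pivot -2
  R1 -= 2*R0 → (0, 2, 3)  (L[1][0] := 2)
  R2 -= -4*R0 → (0, 2, 0)  (L[2][0] := -4)
[col 1] pivot 2
  R2 -= 1*R1 → (0, 0, -3)  (L[2][1] := 1)

L[1][0] = 2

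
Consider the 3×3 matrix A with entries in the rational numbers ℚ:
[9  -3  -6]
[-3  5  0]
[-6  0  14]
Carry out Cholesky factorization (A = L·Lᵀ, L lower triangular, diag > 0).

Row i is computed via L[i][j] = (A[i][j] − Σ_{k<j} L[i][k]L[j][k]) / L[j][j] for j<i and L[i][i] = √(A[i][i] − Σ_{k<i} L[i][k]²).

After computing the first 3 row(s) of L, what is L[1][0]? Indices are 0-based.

L[1][0] = -1

Step 1: L[0][0] = √(9) = 3.
  L[1][0] = (-3) / L[0][0] = -1.
Step 2: L[1][1] = √(4) = 2.
  L[2][0] = (-6) / L[0][0] = -2.
  L[2][1] = (-2) / L[1][1] = -1.
Step 3: L[2][2] = √(9) = 3.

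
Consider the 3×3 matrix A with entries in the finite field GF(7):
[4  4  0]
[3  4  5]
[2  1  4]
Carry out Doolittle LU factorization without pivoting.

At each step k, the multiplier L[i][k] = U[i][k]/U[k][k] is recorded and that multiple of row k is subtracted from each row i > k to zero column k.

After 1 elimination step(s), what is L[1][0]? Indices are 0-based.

[col 0] pivot 4
  R1 -= 6*R0 → (0, 1, 5)  (L[1][0] := 6)
  R2 -= 4*R0 → (0, 6, 4)  (L[2][0] := 4)

L[1][0] = 6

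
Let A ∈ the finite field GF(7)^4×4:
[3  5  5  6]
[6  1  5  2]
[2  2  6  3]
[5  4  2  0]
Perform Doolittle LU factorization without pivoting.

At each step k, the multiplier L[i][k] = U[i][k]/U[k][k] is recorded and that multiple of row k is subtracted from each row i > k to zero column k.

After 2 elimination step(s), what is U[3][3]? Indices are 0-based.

Step 1: pivot at (0,0) is 3.
  row1 ← row1 − (2)·row0  ⇒  L[1][0]=2, U row1=(0, 5, 2, 4)
  row2 ← row2 − (3)·row0  ⇒  L[2][0]=3, U row2=(0, 1, 5, 6)
  row3 ← row3 − (4)·row0  ⇒  L[3][0]=4, U row3=(0, 5, 3, 4)
Step 2: pivot at (1,1) is 5.
  row2 ← row2 − (3)·row1  ⇒  L[2][1]=3, U row2=(0, 0, 6, 1)
  row3 ← row3 − (1)·row1  ⇒  L[3][1]=1, U row3=(0, 0, 1, 0)

U[3][3] = 0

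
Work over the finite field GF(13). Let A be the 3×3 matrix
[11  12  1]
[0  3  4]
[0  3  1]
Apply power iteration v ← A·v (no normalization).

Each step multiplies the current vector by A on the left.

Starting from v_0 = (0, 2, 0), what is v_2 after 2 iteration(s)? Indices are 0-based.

v_0 = (0, 2, 0).
v_1 = A·v_0 = (11, 6, 6).
v_2 = A·v_1 = (4, 3, 11).

v_2 = (4, 3, 11)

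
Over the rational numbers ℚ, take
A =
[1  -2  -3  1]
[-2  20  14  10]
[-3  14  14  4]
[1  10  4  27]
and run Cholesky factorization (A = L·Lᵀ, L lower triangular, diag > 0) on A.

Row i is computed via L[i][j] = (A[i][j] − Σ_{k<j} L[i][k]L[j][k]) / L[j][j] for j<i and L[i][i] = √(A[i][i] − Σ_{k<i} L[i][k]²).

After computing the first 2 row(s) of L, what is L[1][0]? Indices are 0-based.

L[1][0] = -2

Step 1: L[0][0] = √(1) = 1.
  L[1][0] = (-2) / L[0][0] = -2.
Step 2: L[1][1] = √(16) = 4.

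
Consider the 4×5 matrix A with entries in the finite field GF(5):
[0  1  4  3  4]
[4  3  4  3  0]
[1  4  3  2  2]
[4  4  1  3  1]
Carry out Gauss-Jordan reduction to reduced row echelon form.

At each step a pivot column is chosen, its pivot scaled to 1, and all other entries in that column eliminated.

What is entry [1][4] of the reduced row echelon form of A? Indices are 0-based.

step 1: exchange rows 0,1
step 1: normalize row 0 (÷4) = (1, 2, 1, 2, 0)
  row 2: subtract 1×row0 = (0, 2, 2, 0, 2)
  row 3: subtract 4×row0 = (0, 1, 2, 0, 1)
step 2: normalize row 1 (÷1) = (0, 1, 4, 3, 4)
  row 0: subtract 2×row1 = (1, 0, 3, 1, 2)
  row 2: subtract 2×row1 = (0, 0, 4, 4, 4)
  row 3: subtract 1×row1 = (0, 0, 3, 2, 2)
step 3: normalize row 2 (÷4) = (0, 0, 1, 1, 1)
  row 0: subtract 3×row2 = (1, 0, 0, 3, 4)
  row 1: subtract 4×row2 = (0, 1, 0, 4, 0)
  row 3: subtract 3×row2 = (0, 0, 0, 4, 4)
step 4: normalize row 3 (÷4) = (0, 0, 0, 1, 1)
  row 0: subtract 3×row3 = (1, 0, 0, 0, 1)
  row 1: subtract 4×row3 = (0, 1, 0, 0, 1)
  row 2: subtract 1×row3 = (0, 0, 1, 0, 0)

M[1][4] = 1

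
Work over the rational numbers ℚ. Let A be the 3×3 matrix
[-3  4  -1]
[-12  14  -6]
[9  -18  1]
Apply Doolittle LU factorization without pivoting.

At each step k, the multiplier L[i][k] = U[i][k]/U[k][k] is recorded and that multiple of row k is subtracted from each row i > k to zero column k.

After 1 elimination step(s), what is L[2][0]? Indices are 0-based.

L[2][0] = -3

Step 1: pivot at (0,0) is -3.
  row1 ← row1 − (4)·row0  ⇒  L[1][0]=4, U row1=(0, -2, -2)
  row2 ← row2 − (-3)·row0  ⇒  L[2][0]=-3, U row2=(0, -6, -2)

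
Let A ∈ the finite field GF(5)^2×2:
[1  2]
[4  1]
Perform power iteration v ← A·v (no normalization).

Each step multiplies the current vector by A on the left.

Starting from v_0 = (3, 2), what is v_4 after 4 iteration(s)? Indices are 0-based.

v_4 = (3, 3)

v_0 = (3, 2).
v_1 = A·v_0 = (2, 4).
v_2 = A·v_1 = (0, 2).
v_3 = A·v_2 = (4, 2).
v_4 = A·v_3 = (3, 3).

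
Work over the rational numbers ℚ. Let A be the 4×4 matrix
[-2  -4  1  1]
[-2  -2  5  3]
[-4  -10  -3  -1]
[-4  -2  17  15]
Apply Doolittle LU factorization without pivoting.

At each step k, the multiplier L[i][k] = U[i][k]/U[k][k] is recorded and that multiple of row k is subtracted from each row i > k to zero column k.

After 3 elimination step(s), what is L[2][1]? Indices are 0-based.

[col 0] pivot -2
  R1 -= 1*R0 → (0, 2, 4, 2)  (L[1][0] := 1)
  R2 -= 2*R0 → (0, -2, -5, -3)  (L[2][0] := 2)
  R3 -= 2*R0 → (0, 6, 15, 13)  (L[3][0] := 2)
[col 1] pivot 2
  R2 -= -1*R1 → (0, 0, -1, -1)  (L[2][1] := -1)
  R3 -= 3*R1 → (0, 0, 3, 7)  (L[3][1] := 3)
[col 2] pivot -1
  R3 -= -3*R2 → (0, 0, 0, 4)  (L[3][2] := -3)

L[2][1] = -1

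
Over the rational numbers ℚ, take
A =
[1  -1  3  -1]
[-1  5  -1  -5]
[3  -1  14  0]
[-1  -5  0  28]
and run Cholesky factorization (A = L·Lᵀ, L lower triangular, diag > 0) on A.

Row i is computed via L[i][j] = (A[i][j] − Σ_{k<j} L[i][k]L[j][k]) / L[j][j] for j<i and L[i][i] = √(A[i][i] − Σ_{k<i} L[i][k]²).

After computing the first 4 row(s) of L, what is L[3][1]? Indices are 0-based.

Step 1: L[0][0] = √(1) = 1.
  L[1][0] = (-1) / L[0][0] = -1.
Step 2: L[1][1] = √(4) = 2.
  L[2][0] = (3) / L[0][0] = 3.
  L[2][1] = (2) / L[1][1] = 1.
Step 3: L[2][2] = √(4) = 2.
  L[3][0] = (-1) / L[0][0] = -1.
  L[3][1] = (-6) / L[1][1] = -3.
  L[3][2] = (6) / L[2][2] = 3.
Step 4: L[3][3] = √(9) = 3.

L[3][1] = -3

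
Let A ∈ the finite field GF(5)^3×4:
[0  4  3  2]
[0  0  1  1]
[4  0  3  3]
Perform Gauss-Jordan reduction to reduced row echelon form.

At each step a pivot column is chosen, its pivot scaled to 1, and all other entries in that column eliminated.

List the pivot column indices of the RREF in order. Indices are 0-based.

pivot columns: 0, 1, 2

step 1: exchange rows 0,2
step 1: normalize row 0 (÷4) = (1, 0, 2, 2)
step 2: exchange rows 1,2
step 2: normalize row 1 (÷4) = (0, 1, 2, 3)
step 3: normalize row 2 (÷1) = (0, 0, 1, 1)
  row 0: subtract 2×row2 = (1, 0, 0, 0)
  row 1: subtract 2×row2 = (0, 1, 0, 1)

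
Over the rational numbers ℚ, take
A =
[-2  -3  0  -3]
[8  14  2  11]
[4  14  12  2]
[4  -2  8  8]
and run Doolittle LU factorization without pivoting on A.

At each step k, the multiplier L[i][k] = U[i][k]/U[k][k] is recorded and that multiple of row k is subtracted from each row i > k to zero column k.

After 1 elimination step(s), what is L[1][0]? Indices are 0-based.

L[1][0] = -4

Step 1: pivot at (0,0) is -2.
  row1 ← row1 − (-4)·row0  ⇒  L[1][0]=-4, U row1=(0, 2, 2, -1)
  row2 ← row2 − (-2)·row0  ⇒  L[2][0]=-2, U row2=(0, 8, 12, -4)
  row3 ← row3 − (-2)·row0  ⇒  L[3][0]=-2, U row3=(0, -8, 8, 2)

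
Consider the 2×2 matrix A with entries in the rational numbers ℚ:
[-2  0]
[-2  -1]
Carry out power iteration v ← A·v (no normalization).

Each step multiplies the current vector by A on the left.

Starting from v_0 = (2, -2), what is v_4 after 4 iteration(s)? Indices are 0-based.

v_0 = (2, -2).
v_1 = A·v_0 = (-4, -2).
v_2 = A·v_1 = (8, 10).
v_3 = A·v_2 = (-16, -26).
v_4 = A·v_3 = (32, 58).

v_4 = (32, 58)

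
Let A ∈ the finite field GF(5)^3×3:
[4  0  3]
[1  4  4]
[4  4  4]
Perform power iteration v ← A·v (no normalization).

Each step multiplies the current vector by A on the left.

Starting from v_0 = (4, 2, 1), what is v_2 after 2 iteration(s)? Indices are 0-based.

v_2 = (0, 0, 2)

v_0 = (4, 2, 1).
v_1 = A·v_0 = (4, 1, 3).
v_2 = A·v_1 = (0, 0, 2).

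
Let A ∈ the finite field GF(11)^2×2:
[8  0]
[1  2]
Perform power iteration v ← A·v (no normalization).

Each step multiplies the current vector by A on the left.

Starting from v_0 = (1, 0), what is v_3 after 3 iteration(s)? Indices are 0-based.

v_3 = (6, 7)

v_0 = (1, 0).
v_1 = A·v_0 = (8, 1).
v_2 = A·v_1 = (9, 10).
v_3 = A·v_2 = (6, 7).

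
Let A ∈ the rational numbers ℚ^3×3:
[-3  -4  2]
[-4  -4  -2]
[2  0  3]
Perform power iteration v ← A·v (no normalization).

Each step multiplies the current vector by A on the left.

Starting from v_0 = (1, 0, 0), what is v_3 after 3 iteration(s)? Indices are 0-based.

v_0 = (1, 0, 0).
v_1 = A·v_0 = (-3, -4, 2).
v_2 = A·v_1 = (29, 24, 0).
v_3 = A·v_2 = (-183, -212, 58).

v_3 = (-183, -212, 58)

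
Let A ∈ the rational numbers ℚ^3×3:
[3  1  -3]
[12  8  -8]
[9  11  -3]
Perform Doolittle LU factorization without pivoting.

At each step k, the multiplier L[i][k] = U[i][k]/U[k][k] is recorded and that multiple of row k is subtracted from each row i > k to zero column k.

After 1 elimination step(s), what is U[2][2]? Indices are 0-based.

U[2][2] = 6

k=0: U[0][0]=3
  eliminate (1,0): mult=4, new row 1: (0, 4, 4); set L[1][0]=4
  eliminate (2,0): mult=3, new row 2: (0, 8, 6); set L[2][0]=3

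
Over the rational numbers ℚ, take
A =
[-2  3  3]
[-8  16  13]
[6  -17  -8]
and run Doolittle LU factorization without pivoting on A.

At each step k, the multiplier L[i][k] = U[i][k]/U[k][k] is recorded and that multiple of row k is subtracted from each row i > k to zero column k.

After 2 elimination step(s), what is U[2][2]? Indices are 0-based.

Step 1: pivot at (0,0) is -2.
  row1 ← row1 − (4)·row0  ⇒  L[1][0]=4, U row1=(0, 4, 1)
  row2 ← row2 − (-3)·row0  ⇒  L[2][0]=-3, U row2=(0, -8, 1)
Step 2: pivot at (1,1) is 4.
  row2 ← row2 − (-2)·row1  ⇒  L[2][1]=-2, U row2=(0, 0, 3)

U[2][2] = 3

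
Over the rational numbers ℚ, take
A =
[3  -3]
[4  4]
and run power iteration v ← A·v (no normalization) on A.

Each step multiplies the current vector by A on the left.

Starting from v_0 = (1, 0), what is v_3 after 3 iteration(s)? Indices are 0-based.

v_3 = (-93, 100)

v_0 = (1, 0).
v_1 = A·v_0 = (3, 4).
v_2 = A·v_1 = (-3, 28).
v_3 = A·v_2 = (-93, 100).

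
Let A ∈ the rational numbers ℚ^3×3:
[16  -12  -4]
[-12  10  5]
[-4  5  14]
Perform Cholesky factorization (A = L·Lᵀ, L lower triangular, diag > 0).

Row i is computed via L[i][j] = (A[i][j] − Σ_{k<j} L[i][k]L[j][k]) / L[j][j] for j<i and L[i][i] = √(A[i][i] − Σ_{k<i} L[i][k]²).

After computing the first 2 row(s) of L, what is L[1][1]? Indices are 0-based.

L[1][1] = 1

Step 1: L[0][0] = √(16) = 4.
  L[1][0] = (-12) / L[0][0] = -3.
Step 2: L[1][1] = √(1) = 1.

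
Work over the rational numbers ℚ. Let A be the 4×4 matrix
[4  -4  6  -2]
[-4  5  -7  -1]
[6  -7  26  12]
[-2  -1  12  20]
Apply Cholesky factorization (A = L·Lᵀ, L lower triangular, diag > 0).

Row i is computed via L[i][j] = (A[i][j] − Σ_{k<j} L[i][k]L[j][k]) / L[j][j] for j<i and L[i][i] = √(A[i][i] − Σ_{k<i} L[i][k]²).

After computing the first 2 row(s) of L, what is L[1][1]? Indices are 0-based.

L[1][1] = 1

Step 1: L[0][0] = √(4) = 2.
  L[1][0] = (-4) / L[0][0] = -2.
Step 2: L[1][1] = √(1) = 1.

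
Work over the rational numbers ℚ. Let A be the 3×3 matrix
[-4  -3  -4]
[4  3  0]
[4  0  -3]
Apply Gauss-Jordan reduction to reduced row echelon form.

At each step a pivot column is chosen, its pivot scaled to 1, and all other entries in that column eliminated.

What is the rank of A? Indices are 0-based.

[1] R0 /= -4  ⇒  (1, 3/4, 1)
     R1 -= 4·R0  ⇒  (0, 0, -4)
     R2 -= 4·R0  ⇒  (0, -3, -7)
[2] R1 <-> R2
[2] R1 /= -3  ⇒  (0, 1, 7/3)
     R0 -= 3/4·R1  ⇒  (1, 0, -3/4)
[3] R2 /= -4  ⇒  (0, 0, 1)
     R0 -= -3/4·R2  ⇒  (1, 0, 0)
     R1 -= 7/3·R2  ⇒  (0, 1, 0)

rank = 3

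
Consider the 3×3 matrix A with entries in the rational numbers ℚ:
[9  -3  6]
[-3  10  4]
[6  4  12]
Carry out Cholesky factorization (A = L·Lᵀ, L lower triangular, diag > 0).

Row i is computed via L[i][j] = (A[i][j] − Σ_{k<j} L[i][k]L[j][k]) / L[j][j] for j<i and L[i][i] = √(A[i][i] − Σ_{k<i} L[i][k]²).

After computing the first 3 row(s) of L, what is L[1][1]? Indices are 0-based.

L[1][1] = 3

Step 1: L[0][0] = √(9) = 3.
  L[1][0] = (-3) / L[0][0] = -1.
Step 2: L[1][1] = √(9) = 3.
  L[2][0] = (6) / L[0][0] = 2.
  L[2][1] = (6) / L[1][1] = 2.
Step 3: L[2][2] = √(4) = 2.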